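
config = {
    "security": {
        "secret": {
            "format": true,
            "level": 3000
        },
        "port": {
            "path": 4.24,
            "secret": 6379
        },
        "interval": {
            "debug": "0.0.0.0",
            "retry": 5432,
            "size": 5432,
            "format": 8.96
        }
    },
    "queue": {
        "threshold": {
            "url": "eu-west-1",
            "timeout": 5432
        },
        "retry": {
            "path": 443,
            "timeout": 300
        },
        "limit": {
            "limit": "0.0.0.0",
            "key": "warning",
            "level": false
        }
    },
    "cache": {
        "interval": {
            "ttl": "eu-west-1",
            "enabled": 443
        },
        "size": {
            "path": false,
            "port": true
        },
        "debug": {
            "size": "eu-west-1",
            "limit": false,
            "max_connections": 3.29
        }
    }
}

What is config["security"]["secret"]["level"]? 3000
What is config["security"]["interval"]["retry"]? 5432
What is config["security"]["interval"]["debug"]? "0.0.0.0"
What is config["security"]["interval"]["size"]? 5432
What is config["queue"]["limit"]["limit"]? "0.0.0.0"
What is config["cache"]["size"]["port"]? True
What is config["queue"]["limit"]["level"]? False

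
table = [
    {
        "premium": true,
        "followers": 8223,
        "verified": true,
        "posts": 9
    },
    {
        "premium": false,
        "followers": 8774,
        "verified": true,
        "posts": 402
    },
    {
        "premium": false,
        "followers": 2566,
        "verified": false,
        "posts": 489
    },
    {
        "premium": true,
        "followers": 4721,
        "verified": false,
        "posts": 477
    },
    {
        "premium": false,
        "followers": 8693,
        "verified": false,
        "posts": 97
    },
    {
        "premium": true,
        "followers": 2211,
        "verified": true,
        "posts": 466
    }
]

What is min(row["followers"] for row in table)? 2211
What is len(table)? 6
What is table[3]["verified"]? False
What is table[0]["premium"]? True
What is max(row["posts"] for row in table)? 489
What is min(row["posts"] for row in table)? 9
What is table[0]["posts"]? 9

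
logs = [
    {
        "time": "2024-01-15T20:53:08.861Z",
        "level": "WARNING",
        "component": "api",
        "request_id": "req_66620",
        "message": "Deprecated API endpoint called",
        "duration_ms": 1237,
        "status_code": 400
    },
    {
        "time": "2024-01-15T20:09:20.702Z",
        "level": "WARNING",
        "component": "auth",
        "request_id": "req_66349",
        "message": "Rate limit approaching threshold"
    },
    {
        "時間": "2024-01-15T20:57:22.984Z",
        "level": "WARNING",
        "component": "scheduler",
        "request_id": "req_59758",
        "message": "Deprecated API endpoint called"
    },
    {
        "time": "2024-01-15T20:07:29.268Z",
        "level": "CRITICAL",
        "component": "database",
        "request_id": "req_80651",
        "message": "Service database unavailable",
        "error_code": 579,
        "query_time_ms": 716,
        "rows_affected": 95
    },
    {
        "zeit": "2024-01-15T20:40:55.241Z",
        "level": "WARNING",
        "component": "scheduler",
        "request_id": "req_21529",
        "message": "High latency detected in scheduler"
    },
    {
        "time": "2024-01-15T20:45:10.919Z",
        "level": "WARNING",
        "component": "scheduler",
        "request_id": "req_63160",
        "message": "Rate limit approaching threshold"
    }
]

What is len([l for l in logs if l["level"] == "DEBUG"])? 0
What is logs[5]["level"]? "WARNING"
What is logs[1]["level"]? "WARNING"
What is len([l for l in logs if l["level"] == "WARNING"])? 5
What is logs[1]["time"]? "2024-01-15T20:09:20.702Z"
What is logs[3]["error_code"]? 579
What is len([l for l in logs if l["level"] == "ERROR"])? 0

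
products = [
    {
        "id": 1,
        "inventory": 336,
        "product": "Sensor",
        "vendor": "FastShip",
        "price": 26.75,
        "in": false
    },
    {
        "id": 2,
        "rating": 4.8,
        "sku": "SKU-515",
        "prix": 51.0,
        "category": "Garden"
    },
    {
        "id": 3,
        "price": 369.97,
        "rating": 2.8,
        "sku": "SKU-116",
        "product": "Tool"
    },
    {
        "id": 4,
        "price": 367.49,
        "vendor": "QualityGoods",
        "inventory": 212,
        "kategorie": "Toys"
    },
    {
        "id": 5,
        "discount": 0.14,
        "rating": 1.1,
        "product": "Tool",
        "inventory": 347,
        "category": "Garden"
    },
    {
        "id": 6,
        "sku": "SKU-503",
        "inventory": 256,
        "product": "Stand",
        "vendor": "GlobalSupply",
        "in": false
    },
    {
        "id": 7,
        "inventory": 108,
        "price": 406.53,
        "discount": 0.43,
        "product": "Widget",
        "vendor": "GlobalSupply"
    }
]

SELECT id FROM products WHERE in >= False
[1, 6]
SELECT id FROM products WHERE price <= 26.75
[1]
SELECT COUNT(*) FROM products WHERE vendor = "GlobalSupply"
2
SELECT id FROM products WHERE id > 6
[7]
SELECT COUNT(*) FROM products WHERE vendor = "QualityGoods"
1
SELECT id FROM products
[1, 2, 3, 4, 5, 6, 7]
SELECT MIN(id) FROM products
1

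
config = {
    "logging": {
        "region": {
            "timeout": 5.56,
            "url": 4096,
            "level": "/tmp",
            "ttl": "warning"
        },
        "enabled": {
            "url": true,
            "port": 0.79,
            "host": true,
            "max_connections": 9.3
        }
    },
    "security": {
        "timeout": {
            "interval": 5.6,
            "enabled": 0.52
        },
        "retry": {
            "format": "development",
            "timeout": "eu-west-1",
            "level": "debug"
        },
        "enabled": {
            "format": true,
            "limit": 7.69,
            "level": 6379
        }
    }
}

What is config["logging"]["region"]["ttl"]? "warning"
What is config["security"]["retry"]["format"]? "development"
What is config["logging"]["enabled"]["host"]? True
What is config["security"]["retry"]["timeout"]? "eu-west-1"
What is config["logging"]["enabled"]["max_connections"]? 9.3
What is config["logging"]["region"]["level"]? "/tmp"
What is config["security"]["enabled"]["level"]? 6379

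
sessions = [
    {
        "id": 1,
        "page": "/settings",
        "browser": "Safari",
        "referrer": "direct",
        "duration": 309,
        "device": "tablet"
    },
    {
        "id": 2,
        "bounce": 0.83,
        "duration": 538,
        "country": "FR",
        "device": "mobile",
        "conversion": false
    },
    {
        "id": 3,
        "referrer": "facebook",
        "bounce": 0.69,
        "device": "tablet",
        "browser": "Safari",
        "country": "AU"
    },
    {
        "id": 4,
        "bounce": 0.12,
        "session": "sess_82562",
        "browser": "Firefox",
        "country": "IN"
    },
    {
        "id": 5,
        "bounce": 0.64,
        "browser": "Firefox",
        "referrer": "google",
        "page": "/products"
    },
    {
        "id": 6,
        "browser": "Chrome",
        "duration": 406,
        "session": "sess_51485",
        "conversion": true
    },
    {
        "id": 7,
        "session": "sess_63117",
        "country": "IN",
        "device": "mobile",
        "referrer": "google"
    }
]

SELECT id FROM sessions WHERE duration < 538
[1, 6]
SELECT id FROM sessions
[1, 2, 3, 4, 5, 6, 7]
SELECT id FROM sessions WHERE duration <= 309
[1]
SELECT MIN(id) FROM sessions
1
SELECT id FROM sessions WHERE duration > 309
[2, 6]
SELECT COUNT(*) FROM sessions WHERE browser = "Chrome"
1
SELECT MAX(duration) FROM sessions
538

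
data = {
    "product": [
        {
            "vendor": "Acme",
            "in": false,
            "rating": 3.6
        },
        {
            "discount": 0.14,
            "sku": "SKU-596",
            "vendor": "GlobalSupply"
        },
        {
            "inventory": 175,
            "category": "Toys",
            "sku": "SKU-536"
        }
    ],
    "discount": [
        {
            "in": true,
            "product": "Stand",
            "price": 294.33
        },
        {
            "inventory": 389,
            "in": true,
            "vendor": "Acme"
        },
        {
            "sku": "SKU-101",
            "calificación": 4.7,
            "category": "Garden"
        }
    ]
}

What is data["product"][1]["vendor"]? "GlobalSupply"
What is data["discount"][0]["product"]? "Stand"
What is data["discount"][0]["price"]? 294.33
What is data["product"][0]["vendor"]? "Acme"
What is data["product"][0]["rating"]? 3.6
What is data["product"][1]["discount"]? 0.14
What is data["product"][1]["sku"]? "SKU-596"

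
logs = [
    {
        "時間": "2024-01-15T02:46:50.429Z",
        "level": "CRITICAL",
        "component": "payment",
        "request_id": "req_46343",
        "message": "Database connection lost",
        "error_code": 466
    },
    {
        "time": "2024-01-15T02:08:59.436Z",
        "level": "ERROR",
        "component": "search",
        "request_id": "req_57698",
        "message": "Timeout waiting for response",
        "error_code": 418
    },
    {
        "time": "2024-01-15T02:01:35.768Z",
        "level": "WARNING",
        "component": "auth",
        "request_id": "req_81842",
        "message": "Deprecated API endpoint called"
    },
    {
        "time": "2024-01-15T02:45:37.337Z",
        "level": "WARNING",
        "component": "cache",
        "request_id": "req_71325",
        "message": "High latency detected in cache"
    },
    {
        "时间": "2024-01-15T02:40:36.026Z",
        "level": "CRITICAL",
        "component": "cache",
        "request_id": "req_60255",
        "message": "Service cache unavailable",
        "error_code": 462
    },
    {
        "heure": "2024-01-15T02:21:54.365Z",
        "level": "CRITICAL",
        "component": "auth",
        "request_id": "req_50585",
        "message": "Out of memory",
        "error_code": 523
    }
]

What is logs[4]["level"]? "CRITICAL"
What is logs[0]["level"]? "CRITICAL"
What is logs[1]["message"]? "Timeout waiting for response"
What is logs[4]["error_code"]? 462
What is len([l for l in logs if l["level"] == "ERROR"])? 1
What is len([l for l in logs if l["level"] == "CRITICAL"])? 3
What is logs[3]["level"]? "WARNING"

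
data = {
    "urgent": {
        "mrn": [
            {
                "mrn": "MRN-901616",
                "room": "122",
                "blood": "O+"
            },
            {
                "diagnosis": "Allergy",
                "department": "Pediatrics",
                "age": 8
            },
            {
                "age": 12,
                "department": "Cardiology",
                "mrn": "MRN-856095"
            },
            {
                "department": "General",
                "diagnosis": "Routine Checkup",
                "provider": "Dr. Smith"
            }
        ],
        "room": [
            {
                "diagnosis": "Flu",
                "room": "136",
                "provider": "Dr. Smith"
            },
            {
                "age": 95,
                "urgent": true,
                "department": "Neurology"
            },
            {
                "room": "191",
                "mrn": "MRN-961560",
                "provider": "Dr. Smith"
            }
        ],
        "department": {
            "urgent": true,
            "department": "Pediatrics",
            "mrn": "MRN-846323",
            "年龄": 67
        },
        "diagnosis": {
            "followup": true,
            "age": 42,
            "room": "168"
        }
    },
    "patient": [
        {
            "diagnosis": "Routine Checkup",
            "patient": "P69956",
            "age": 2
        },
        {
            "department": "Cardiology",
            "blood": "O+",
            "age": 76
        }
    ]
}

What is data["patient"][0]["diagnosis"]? "Routine Checkup"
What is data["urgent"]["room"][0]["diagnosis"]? "Flu"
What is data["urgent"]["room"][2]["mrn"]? "MRN-961560"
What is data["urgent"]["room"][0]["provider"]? "Dr. Smith"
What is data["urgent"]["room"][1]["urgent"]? True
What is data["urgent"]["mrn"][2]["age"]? 12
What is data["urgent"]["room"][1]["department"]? "Neurology"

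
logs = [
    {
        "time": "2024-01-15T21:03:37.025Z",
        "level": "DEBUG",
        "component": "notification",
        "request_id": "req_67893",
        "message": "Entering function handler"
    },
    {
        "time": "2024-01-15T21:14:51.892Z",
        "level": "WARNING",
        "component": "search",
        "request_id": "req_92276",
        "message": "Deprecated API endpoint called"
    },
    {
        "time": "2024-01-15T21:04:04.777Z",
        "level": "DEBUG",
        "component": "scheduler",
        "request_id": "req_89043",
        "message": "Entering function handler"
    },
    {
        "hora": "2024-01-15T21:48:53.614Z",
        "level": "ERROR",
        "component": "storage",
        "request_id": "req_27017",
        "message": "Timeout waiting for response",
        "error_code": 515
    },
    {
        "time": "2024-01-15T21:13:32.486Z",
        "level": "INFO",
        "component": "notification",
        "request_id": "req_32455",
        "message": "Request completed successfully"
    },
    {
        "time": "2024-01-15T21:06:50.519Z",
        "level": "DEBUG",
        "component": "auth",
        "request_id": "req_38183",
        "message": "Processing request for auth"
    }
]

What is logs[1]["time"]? "2024-01-15T21:14:51.892Z"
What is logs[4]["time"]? "2024-01-15T21:13:32.486Z"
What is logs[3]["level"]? "ERROR"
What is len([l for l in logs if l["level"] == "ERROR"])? 1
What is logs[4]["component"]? "notification"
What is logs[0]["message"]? "Entering function handler"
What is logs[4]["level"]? "INFO"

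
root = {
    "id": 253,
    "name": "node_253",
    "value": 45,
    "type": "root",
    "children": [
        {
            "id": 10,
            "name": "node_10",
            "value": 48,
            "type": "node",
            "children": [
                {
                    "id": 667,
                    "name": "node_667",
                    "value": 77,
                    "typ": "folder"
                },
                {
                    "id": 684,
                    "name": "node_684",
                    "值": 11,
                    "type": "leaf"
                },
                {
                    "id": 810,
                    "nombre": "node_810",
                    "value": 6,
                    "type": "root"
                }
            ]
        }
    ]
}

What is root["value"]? 45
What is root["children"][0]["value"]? 48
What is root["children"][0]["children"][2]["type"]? "root"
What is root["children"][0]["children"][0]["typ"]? "folder"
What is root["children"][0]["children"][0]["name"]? "node_667"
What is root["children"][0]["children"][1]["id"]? 684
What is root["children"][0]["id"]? 10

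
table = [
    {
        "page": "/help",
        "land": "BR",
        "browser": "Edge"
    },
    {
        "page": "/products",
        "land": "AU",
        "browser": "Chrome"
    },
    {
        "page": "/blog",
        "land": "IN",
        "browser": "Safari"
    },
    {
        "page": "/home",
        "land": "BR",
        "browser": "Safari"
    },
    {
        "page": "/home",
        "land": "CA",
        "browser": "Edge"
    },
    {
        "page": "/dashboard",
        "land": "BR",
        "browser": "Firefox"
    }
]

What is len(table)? 6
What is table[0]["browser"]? "Edge"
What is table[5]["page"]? "/dashboard"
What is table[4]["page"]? "/home"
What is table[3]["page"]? "/home"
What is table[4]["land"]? "CA"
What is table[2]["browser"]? "Safari"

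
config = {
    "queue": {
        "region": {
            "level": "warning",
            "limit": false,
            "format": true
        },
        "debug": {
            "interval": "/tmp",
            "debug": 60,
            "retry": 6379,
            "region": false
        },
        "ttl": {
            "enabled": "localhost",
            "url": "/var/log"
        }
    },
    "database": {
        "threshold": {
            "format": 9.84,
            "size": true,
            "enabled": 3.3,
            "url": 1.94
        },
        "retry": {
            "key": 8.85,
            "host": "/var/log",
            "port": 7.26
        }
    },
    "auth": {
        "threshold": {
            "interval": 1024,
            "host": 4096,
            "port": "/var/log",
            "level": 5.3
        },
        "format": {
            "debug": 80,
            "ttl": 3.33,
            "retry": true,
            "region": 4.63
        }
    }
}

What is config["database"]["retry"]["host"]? "/var/log"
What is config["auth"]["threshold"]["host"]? 4096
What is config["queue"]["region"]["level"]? "warning"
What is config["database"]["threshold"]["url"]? 1.94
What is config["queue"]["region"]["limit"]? False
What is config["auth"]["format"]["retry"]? True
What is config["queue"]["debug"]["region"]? False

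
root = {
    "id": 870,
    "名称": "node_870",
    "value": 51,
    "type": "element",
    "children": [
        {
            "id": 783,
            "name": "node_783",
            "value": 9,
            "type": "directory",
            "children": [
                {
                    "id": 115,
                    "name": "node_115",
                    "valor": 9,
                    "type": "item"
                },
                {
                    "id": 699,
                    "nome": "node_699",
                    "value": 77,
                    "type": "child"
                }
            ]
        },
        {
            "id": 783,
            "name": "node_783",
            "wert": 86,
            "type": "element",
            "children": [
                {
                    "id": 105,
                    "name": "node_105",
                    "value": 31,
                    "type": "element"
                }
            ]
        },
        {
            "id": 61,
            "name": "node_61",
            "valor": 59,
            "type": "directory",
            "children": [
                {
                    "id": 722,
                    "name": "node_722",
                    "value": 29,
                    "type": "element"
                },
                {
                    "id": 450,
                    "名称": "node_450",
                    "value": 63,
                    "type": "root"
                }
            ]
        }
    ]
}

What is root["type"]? "element"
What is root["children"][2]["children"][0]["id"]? 722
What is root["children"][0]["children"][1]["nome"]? "node_699"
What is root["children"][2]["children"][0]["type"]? "element"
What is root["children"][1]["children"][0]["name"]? "node_105"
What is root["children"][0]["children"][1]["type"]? "child"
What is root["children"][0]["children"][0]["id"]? 115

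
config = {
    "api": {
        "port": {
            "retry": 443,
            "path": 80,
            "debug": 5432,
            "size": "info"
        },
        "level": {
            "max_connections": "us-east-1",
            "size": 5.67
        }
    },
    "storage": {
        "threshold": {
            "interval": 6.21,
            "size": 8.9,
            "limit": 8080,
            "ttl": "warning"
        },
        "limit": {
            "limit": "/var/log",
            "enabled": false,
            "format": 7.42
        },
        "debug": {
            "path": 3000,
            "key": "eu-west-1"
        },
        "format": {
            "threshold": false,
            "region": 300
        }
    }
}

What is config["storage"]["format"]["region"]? 300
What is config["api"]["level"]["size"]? 5.67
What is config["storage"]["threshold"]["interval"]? 6.21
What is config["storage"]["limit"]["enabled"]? False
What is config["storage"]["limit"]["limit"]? "/var/log"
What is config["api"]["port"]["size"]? "info"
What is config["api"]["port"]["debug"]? 5432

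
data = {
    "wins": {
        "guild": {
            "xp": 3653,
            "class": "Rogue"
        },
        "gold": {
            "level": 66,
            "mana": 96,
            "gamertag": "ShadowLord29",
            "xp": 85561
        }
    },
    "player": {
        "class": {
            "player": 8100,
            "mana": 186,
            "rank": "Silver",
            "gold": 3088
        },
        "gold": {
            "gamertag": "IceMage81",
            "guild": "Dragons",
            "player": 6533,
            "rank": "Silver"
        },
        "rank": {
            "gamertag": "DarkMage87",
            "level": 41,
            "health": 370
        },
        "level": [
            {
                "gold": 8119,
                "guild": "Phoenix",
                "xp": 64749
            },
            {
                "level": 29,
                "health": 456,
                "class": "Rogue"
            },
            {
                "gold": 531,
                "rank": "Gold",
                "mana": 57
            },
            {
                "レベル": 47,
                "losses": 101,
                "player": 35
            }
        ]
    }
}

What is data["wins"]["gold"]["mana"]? 96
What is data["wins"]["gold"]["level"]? 66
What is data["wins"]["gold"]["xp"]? 85561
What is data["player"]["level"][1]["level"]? 29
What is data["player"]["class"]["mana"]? 186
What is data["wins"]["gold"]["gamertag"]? "ShadowLord29"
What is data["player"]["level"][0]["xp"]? 64749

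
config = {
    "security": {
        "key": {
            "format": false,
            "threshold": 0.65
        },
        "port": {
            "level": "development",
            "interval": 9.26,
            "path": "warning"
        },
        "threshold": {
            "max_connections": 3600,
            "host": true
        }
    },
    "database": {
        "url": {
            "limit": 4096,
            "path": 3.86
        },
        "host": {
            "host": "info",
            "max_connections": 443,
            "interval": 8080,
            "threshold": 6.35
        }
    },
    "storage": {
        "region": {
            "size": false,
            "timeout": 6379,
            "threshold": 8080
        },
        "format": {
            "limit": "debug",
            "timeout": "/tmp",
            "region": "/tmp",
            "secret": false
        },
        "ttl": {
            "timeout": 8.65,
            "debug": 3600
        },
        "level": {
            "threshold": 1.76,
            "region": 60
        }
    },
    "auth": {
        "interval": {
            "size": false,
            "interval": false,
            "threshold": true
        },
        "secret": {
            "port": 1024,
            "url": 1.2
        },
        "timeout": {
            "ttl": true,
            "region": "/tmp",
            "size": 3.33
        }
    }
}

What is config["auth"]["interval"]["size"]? False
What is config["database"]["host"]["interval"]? 8080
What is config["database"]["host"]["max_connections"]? 443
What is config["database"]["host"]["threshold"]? 6.35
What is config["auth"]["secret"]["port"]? 1024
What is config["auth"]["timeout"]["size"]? 3.33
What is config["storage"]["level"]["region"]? 60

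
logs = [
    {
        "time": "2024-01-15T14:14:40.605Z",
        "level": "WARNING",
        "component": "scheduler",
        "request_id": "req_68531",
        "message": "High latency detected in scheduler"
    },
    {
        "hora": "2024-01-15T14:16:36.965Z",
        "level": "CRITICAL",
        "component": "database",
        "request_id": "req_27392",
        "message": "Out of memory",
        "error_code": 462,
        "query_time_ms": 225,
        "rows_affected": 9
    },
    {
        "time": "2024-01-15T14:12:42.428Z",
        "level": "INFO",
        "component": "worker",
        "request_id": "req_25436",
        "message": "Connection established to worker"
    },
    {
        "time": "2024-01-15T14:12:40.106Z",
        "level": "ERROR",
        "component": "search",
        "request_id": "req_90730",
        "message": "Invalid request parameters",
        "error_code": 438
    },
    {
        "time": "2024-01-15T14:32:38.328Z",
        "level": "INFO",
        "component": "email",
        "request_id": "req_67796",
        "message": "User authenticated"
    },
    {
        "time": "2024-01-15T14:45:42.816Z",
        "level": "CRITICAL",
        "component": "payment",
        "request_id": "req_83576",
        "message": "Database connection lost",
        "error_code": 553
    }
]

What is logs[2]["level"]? "INFO"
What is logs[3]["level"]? "ERROR"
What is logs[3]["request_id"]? "req_90730"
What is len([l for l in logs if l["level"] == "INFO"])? 2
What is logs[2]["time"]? "2024-01-15T14:12:42.428Z"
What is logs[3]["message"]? "Invalid request parameters"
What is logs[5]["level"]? "CRITICAL"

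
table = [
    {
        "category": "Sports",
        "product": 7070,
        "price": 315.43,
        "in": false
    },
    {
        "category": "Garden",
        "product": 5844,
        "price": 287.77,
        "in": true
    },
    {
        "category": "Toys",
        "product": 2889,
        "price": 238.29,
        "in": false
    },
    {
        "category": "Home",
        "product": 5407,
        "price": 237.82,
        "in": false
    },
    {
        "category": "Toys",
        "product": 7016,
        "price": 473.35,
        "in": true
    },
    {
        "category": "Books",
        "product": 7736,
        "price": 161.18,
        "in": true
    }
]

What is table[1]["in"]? True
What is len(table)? 6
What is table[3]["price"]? 237.82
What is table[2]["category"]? "Toys"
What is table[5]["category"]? "Books"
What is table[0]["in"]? False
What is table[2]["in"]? False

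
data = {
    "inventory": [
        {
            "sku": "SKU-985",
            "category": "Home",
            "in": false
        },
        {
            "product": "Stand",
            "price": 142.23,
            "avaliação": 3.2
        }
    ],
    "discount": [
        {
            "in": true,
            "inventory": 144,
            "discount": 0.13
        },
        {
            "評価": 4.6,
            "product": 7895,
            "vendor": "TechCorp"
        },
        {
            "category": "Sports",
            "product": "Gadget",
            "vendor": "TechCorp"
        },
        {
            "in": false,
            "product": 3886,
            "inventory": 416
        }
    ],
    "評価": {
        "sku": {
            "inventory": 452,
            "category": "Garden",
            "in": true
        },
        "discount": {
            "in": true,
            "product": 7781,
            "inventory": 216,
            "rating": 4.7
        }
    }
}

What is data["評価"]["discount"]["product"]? 7781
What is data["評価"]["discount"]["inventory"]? 216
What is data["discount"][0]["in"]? True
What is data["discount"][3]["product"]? 3886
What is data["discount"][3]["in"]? False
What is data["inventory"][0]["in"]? False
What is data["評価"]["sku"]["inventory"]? 452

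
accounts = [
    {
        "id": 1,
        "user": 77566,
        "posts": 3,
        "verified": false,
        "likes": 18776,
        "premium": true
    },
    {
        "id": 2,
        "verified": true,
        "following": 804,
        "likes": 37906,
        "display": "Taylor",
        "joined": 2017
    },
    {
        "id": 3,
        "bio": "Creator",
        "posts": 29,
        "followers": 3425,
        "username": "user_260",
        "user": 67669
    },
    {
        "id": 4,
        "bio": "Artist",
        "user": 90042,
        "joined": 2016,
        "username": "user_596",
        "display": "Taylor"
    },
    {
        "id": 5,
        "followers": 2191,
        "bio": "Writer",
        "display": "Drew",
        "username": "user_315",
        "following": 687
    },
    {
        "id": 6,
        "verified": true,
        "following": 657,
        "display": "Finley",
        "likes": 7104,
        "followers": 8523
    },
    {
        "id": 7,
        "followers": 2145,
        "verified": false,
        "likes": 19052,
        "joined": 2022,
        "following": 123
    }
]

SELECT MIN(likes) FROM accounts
7104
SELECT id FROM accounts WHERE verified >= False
[1, 2, 6, 7]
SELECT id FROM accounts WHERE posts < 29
[1]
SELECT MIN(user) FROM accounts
67669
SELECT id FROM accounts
[1, 2, 3, 4, 5, 6, 7]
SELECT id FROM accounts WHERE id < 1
[]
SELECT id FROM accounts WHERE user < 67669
[]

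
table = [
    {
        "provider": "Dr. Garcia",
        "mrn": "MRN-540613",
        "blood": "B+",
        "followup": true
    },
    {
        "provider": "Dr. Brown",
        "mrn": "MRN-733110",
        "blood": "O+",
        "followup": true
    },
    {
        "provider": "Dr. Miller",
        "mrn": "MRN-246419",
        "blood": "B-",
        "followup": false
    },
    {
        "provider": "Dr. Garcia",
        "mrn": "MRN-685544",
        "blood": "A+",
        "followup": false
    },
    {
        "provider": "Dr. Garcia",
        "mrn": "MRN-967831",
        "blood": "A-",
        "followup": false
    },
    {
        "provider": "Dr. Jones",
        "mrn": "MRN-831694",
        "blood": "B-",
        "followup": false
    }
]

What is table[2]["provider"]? "Dr. Miller"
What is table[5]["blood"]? "B-"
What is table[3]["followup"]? False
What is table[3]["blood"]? "A+"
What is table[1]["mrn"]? "MRN-733110"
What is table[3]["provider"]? "Dr. Garcia"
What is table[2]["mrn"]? "MRN-246419"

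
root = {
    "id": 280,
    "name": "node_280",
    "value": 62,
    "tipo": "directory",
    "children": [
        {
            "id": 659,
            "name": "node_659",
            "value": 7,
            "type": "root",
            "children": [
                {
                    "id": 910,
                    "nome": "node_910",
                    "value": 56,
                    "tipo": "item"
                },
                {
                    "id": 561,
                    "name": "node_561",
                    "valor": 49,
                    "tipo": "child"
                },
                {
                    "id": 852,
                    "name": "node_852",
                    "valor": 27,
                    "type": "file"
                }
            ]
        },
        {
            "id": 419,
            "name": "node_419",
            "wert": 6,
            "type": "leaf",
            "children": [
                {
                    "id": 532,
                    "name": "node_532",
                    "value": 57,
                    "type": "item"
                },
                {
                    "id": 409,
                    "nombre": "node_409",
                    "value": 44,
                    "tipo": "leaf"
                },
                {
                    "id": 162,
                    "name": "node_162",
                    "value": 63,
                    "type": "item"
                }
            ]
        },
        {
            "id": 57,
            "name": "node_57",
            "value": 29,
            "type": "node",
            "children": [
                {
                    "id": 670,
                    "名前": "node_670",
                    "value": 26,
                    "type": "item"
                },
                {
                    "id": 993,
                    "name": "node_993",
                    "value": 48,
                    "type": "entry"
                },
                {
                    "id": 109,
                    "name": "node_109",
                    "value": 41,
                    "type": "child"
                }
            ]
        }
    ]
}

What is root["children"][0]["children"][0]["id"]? 910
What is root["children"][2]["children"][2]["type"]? "child"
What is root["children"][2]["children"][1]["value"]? 48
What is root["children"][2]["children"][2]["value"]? 41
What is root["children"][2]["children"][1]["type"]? "entry"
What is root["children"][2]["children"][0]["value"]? 26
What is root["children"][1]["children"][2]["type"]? "item"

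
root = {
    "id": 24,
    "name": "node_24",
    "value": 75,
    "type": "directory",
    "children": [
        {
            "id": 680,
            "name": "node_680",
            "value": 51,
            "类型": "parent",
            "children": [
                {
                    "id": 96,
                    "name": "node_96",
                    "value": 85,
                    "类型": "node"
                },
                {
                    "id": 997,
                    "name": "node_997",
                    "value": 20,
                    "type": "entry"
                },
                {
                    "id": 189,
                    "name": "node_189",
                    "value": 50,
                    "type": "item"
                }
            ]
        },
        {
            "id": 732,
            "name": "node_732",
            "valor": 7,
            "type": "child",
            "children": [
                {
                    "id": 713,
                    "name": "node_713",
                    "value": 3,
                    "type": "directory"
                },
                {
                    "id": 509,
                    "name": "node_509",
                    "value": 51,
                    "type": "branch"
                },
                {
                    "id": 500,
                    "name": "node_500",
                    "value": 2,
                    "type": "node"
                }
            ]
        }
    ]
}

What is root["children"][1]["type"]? "child"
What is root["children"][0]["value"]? 51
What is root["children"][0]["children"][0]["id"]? 96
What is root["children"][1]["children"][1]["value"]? 51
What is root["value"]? 75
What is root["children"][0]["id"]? 680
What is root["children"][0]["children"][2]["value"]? 50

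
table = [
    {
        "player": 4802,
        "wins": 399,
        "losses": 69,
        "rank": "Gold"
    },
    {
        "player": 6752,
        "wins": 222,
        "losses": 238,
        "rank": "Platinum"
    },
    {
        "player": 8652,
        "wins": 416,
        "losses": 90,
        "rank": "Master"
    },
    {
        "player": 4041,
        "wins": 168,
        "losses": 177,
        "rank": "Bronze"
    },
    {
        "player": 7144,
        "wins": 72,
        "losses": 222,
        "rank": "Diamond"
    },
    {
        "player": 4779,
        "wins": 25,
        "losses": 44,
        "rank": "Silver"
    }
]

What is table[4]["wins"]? 72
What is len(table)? 6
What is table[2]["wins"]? 416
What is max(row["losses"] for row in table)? 238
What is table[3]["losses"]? 177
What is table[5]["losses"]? 44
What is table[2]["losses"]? 90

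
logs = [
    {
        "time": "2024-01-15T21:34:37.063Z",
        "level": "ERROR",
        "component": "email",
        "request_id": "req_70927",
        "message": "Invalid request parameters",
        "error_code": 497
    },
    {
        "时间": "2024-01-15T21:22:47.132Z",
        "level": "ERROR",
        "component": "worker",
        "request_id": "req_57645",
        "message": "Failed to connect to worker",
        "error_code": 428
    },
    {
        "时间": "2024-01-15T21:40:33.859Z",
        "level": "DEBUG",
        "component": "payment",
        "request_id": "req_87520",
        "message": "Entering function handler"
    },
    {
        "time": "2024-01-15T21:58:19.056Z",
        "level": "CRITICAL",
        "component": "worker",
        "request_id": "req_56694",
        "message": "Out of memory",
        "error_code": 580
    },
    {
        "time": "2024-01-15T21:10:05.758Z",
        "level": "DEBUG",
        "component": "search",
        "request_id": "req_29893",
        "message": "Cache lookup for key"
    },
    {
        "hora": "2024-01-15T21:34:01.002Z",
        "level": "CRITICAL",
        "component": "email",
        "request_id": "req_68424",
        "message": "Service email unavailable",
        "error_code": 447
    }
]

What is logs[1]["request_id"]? "req_57645"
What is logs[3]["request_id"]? "req_56694"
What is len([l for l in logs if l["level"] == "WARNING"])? 0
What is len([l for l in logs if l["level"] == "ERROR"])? 2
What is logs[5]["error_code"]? 447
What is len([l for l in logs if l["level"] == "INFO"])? 0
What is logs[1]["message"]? "Failed to connect to worker"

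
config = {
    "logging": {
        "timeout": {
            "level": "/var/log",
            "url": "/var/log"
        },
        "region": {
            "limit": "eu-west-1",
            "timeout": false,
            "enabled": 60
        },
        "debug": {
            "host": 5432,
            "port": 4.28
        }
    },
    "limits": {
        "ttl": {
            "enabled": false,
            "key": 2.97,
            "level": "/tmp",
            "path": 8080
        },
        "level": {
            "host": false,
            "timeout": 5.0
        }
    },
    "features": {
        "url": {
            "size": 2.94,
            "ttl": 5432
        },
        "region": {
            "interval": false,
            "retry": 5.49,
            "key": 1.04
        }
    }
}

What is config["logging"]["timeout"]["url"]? "/var/log"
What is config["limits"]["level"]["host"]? False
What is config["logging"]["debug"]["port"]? 4.28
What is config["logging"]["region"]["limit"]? "eu-west-1"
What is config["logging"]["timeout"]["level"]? "/var/log"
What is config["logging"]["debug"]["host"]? 5432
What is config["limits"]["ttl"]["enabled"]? False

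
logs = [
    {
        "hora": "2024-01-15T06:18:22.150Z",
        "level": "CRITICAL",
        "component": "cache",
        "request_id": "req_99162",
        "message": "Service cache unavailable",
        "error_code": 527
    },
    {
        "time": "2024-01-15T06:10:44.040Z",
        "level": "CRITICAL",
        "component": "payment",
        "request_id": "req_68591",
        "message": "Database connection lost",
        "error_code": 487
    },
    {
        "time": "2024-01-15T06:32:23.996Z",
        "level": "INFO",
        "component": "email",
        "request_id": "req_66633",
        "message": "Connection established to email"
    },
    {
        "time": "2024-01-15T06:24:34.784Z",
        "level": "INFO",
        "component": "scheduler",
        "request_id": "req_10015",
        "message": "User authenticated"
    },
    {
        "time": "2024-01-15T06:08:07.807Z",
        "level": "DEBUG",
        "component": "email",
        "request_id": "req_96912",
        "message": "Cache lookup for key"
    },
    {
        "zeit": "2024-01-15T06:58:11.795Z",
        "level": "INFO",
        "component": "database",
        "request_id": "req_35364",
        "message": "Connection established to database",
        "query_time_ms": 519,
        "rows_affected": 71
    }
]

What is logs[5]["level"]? "INFO"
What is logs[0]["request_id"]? "req_99162"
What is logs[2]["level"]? "INFO"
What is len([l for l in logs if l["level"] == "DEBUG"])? 1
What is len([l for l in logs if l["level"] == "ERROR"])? 0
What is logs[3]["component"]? "scheduler"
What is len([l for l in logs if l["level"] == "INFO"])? 3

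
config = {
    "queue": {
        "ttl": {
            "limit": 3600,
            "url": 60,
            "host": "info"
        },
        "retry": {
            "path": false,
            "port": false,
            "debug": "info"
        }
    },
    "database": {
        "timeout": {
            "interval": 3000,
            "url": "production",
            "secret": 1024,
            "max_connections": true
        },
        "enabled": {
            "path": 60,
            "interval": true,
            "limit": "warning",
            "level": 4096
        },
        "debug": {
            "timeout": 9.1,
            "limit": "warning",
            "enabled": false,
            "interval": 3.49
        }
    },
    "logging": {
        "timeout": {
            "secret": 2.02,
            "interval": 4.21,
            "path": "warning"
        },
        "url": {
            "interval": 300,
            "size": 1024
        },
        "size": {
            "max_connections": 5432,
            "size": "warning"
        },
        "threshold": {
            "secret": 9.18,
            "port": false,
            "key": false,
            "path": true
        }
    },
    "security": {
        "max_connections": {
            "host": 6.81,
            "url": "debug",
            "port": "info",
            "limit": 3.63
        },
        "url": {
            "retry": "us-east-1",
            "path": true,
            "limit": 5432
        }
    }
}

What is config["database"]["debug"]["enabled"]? False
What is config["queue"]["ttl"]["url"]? 60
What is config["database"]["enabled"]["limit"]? "warning"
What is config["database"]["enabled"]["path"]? 60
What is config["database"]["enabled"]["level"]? 4096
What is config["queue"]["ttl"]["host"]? "info"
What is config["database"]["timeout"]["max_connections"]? True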